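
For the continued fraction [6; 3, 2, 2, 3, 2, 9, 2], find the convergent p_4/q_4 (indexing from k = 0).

365/58

Using pₖ = aₖpₖ₋₁ + pₖ₋₂, qₖ = aₖqₖ₋₁ + qₖ₋₂ (with p₋₁=1, p₋₂=0, q₋₁=0, q₋₂=1):
  k=0: a=6, p=6, q=1
  k=1: a=3, p=19, q=3
  k=2: a=2, p=44, q=7
  k=3: a=2, p=107, q=17
  k=4: a=3, p=365, q=58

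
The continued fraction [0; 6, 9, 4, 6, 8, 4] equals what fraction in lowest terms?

7771/47467

Fold from the inside: start with 4/1.
  8 + 1/4 = 33/4
  6 + 4/33 = 202/33
  4 + 33/202 = 841/202
  9 + 202/841 = 7771/841
  6 + 841/7771 = 47467/7771
  0 + 7771/47467 = 7771/47467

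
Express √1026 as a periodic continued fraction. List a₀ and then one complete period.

a₀ = ⌊√1026⌋ = 32.
With m₀=0, d₀=1 and mₖ₊₁ = dₖaₖ − mₖ, dₖ₊₁ = (n − mₖ₊₁²)/dₖ, aₖ₊₁ = ⌊(a₀+mₖ₊₁)/dₖ₊₁⌋:
  k=1: m=32, d=2, a=32
  k=2: m=32, d=1, a=64
d=1 and a=2a₀=64 at k=2, so the next step gives (m, d) = (32, 2) again — its k=1 value — and the period has length 2.

[32; 32, 64]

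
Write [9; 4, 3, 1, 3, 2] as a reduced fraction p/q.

1339/145

Fold from the inside: start with 2/1.
  3 + 1/2 = 7/2
  1 + 2/7 = 9/7
  3 + 7/9 = 34/9
  4 + 9/34 = 145/34
  9 + 34/145 = 1339/145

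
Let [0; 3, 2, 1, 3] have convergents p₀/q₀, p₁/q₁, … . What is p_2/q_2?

Using pₖ = aₖpₖ₋₁ + pₖ₋₂, qₖ = aₖqₖ₋₁ + qₖ₋₂ (with p₋₁=1, p₋₂=0, q₋₁=0, q₋₂=1):
  k=0: a=0, p=0, q=1
  k=1: a=3, p=1, q=3
  k=2: a=2, p=2, q=7

2/7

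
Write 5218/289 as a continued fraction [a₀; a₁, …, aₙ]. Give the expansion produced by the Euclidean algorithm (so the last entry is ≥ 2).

5218 = 18·289 + 16
289 = 18·16 + 1
16 = 16·1 + 0  (stop)
So 5218/289 = [18; 18, 16].

[18; 18, 16]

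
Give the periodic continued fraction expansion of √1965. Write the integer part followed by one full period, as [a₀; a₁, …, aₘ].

[44; 3, 21, 1, 4, 1, 21, 3, 88]

a₀ = ⌊√1965⌋ = 44.
With m₀=0, d₀=1 and mₖ₊₁ = dₖaₖ − mₖ, dₖ₊₁ = (n − mₖ₊₁²)/dₖ, aₖ₊₁ = ⌊(a₀+mₖ₊₁)/dₖ₊₁⌋:
  k=1: m=44, d=29, a=3
  k=2: m=43, d=4, a=21
  k=3: m=41, d=71, a=1
  k=4: m=30, d=15, a=4
  k=5: m=30, d=71, a=1
  k=6: m=41, d=4, a=21
  k=7: m=43, d=29, a=3
  k=8: m=44, d=1, a=88
d=1 and a=2a₀=88 at k=8, so the next step gives (m, d) = (44, 29) again — its k=1 value — and the period has length 8.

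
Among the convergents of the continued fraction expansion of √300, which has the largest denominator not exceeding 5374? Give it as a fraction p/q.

√300 = [17; 3, 8, 3, 34, …] (period length 4).
Convergents:
  p_0/q_0 = 17/1
  p_1/q_1 = 52/3
  p_2/q_2 = 433/25
  p_3/q_3 = 1351/78
  p_4/q_4 = 46367/2677
  p_5/q_5 = 140452/8109
q_4 = 2677 ≤ 5374 < 8109 = q_5, so the answer is 46367/2677.

46367/2677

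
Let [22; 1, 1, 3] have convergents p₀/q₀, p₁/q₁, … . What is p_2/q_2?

45/2

Using pₖ = aₖpₖ₋₁ + pₖ₋₂, qₖ = aₖqₖ₋₁ + qₖ₋₂ (with p₋₁=1, p₋₂=0, q₋₁=0, q₋₂=1):
  k=0: a=22, p=22, q=1
  k=1: a=1, p=23, q=1
  k=2: a=1, p=45, q=2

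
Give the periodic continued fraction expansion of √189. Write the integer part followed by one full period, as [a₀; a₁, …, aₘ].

a₀ = ⌊√189⌋ = 13.

[13; 1, 2, 1, 26]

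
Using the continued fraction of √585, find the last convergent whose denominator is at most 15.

√585 = [24; 5, 2, 1, 4, 1, 2, 5, 48, …] (period length 8).
Convergents:
  p_0/q_0 = 24/1
  p_1/q_1 = 121/5
  p_2/q_2 = 266/11
  p_3/q_3 = 387/16
q_2 = 11 ≤ 15 < 16 = q_3, so the answer is 266/11.

266/11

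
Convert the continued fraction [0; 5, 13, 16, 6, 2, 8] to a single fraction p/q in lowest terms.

Fold from the inside: start with 8/1.
  2 + 1/8 = 17/8
  6 + 8/17 = 110/17
  16 + 17/110 = 1777/110
  13 + 110/1777 = 23211/1777
  5 + 1777/23211 = 117832/23211
  0 + 23211/117832 = 23211/117832

23211/117832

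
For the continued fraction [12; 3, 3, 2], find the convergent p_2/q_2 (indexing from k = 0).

123/10

Using pₖ = aₖpₖ₋₁ + pₖ₋₂, qₖ = aₖqₖ₋₁ + qₖ₋₂ (with p₋₁=1, p₋₂=0, q₋₁=0, q₋₂=1):
  k=0: a=12, p=12, q=1
  k=1: a=3, p=37, q=3
  k=2: a=3, p=123, q=10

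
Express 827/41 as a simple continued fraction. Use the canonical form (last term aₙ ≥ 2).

827 = 20×41 + 7
41 = 5×7 + 6
7 = 1×6 + 1
6 = 6×1 + 0  (stop)
So 827/41 = [20; 5, 1, 6].

[20; 5, 1, 6]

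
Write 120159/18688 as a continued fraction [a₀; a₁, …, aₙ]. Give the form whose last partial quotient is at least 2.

120159 = 6*18688 + 8031
18688 = 2*8031 + 2626
8031 = 3*2626 + 153
2626 = 17*153 + 25
153 = 6*25 + 3
25 = 8*3 + 1
3 = 3*1 + 0  (stop)
So 120159/18688 = [6; 2, 3, 17, 6, 8, 3].

[6; 2, 3, 17, 6, 8, 3]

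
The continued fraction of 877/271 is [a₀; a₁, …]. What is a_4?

877 = 3·271 + 64   →  a_0 = 3
271 = 4·64 + 15   →  a_1 = 4
64 = 4·15 + 4   →  a_2 = 4
15 = 3·4 + 3   →  a_3 = 3
4 = 1·3 + 1   →  a_4 = 1

1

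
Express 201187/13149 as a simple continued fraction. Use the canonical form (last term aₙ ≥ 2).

201187 = 15·13149 + 3952
13149 = 3·3952 + 1293
3952 = 3·1293 + 73
1293 = 17·73 + 52
73 = 1·52 + 21
52 = 2·21 + 10
21 = 2·10 + 1
10 = 10·1 + 0  (stop)
So 201187/13149 = [15; 3, 3, 17, 1, 2, 2, 10].

[15; 3, 3, 17, 1, 2, 2, 10]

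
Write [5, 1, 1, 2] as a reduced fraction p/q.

28/5

Using pₖ = aₖpₖ₋₁ + pₖ₋₂ and qₖ = aₖqₖ₋₁ + qₖ₋₂:
  k=0: a=5, p=5, q=1
  k=1: a=1, p=6, q=1
  k=2: a=1, p=11, q=2
  k=3: a=2, p=28, q=5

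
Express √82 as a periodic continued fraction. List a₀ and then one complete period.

[9; 18]

a₀ = ⌊√82⌋ = 9.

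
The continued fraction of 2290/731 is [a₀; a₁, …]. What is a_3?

1

2290 = 3·731 + 97   →  a_0 = 3
731 = 7·97 + 52   →  a_1 = 7
97 = 1·52 + 45   →  a_2 = 1
52 = 1·45 + 7   →  a_3 = 1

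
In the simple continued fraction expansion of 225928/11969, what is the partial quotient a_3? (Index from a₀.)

225928 = 18·11969 + 10486   →  a_0 = 18
11969 = 1·10486 + 1483   →  a_1 = 1
10486 = 7·1483 + 105   →  a_2 = 7
1483 = 14·105 + 13   →  a_3 = 14

14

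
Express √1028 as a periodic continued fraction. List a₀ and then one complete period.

[32; 16, 64]

a₀ = ⌊√1028⌋ = 32.
With m₀=0, d₀=1 and mₖ₊₁ = dₖaₖ − mₖ, dₖ₊₁ = (n − mₖ₊₁²)/dₖ, aₖ₊₁ = ⌊(a₀+mₖ₊₁)/dₖ₊₁⌋:
  k=1: m=32, d=4, a=16
  k=2: m=32, d=1, a=64
d=1 and a=2a₀=64 at k=2, so the next step gives (m, d) = (32, 4) again — its k=1 value — and the period has length 2.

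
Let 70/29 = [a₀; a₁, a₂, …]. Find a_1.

70 = 2·29 + 12   →  a_0 = 2
29 = 2·12 + 5   →  a_1 = 2

2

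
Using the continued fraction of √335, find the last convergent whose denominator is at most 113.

604/33

√335 = [18; 3, 3, 3, 36, …] (period length 4).
Convergents:
  p_0/q_0 = 18/1
  p_1/q_1 = 55/3
  p_2/q_2 = 183/10
  p_3/q_3 = 604/33
  p_4/q_4 = 21927/1198
q_3 = 33 ≤ 113 < 1198 = q_4, so the answer is 604/33.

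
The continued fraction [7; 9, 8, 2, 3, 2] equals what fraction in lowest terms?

Fold from the inside: start with 2/1.
  3 + 1/2 = 7/2
  2 + 2/7 = 16/7
  8 + 7/16 = 135/16
  9 + 16/135 = 1231/135
  7 + 135/1231 = 8752/1231

8752/1231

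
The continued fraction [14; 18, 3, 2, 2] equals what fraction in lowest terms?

4371/311

Using pₖ = aₖpₖ₋₁ + pₖ₋₂ and qₖ = aₖqₖ₋₁ + qₖ₋₂:
  k=0: a=14, p=14, q=1
  k=1: a=18, p=253, q=18
  k=2: a=3, p=773, q=55
  k=3: a=2, p=1799, q=128
  k=4: a=2, p=4371, q=311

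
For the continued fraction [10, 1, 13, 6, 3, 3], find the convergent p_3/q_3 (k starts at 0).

Using pₖ = aₖpₖ₋₁ + pₖ₋₂, qₖ = aₖqₖ₋₁ + qₖ₋₂ (with p₋₁=1, p₋₂=0, q₋₁=0, q₋₂=1):
  k=0: a=10, p=10, q=1
  k=1: a=1, p=11, q=1
  k=2: a=13, p=153, q=14
  k=3: a=6, p=929, q=85

929/85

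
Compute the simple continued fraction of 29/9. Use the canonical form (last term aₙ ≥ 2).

[3; 4, 2]

29 = 3×9 + 2
9 = 4×2 + 1
2 = 2×1 + 0  (stop)
So 29/9 = [3; 4, 2].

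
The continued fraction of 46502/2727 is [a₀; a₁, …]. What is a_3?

3

46502 = 17·2727 + 143   →  a_0 = 17
2727 = 19·143 + 10   →  a_1 = 19
143 = 14·10 + 3   →  a_2 = 14
10 = 3·3 + 1   →  a_3 = 3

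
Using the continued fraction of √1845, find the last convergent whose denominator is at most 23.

902/21

√1845 = [42; 1, 20, 2, 20, 1, 84, …] (period length 6).
Convergents:
  p_0/q_0 = 42/1
  p_1/q_1 = 43/1
  p_2/q_2 = 902/21
  p_3/q_3 = 1847/43
q_2 = 21 ≤ 23 < 43 = q_3, so the answer is 902/21.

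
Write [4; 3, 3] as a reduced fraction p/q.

43/10

Fold from the inside: start with 3/1.
  3 + 1/3 = 10/3
  4 + 3/10 = 43/10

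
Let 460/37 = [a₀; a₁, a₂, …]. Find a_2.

3

460 = 12·37 + 16   →  a_0 = 12
37 = 2·16 + 5   →  a_1 = 2
16 = 3·5 + 1   →  a_2 = 3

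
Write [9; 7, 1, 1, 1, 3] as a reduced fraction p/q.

Using pₖ = aₖpₖ₋₁ + pₖ₋₂ and qₖ = aₖqₖ₋₁ + qₖ₋₂:
  k=0: a=9, p=9, q=1
  k=1: a=7, p=64, q=7
  k=2: a=1, p=73, q=8
  k=3: a=1, p=137, q=15
  k=4: a=1, p=210, q=23
  k=5: a=3, p=767, q=84

767/84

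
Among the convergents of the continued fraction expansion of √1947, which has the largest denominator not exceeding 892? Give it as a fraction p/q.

31108/705

√1947 = [44; 8, 88, …] (period length 2).
Convergents:
  p_0/q_0 = 44/1
  p_1/q_1 = 353/8
  p_2/q_2 = 31108/705
  p_3/q_3 = 249217/5648
q_2 = 705 ≤ 892 < 5648 = q_3, so the answer is 31108/705.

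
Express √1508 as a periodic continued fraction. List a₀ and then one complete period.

[38; 1, 4, 1, 76]

a₀ = ⌊√1508⌋ = 38.
With m₀=0, d₀=1 and mₖ₊₁ = dₖaₖ − mₖ, dₖ₊₁ = (n − mₖ₊₁²)/dₖ, aₖ₊₁ = ⌊(a₀+mₖ₊₁)/dₖ₊₁⌋:
  k=1: m=38, d=64, a=1
  k=2: m=26, d=13, a=4
  k=3: m=26, d=64, a=1
  k=4: m=38, d=1, a=76
d=1 and a=2a₀=76 at k=4, so the next step gives (m, d) = (38, 64) again — its k=1 value — and the period has length 4.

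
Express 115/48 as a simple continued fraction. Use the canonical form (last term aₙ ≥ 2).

[2; 2, 1, 1, 9]

115 = 2×48 + 19
48 = 2×19 + 10
19 = 1×10 + 9
10 = 1×9 + 1
9 = 9×1 + 0  (stop)
So 115/48 = [2; 2, 1, 1, 9].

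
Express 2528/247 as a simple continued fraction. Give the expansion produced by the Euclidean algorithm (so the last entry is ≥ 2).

[10; 4, 3, 1, 6, 2]

2528 = 10·247 + 58
247 = 4·58 + 15
58 = 3·15 + 13
15 = 1·13 + 2
13 = 6·2 + 1
2 = 2·1 + 0  (stop)
So 2528/247 = [10; 4, 3, 1, 6, 2].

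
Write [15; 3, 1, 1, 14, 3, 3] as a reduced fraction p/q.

15911/1041

Fold from the inside: start with 3/1.
  3 + 1/3 = 10/3
  14 + 3/10 = 143/10
  1 + 10/143 = 153/143
  1 + 143/153 = 296/153
  3 + 153/296 = 1041/296
  15 + 296/1041 = 15911/1041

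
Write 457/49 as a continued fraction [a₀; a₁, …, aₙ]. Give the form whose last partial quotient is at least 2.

[9; 3, 16]

457 = 9·49 + 16
49 = 3·16 + 1
16 = 16·1 + 0  (stop)
So 457/49 = [9; 3, 16].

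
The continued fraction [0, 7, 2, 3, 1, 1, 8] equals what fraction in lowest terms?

137/1019

Using pₖ = aₖpₖ₋₁ + pₖ₋₂ and qₖ = aₖqₖ₋₁ + qₖ₋₂:
  k=0: a=0, p=0, q=1
  k=1: a=7, p=1, q=7
  k=2: a=2, p=2, q=15
  k=3: a=3, p=7, q=52
  k=4: a=1, p=9, q=67
  k=5: a=1, p=16, q=119
  k=6: a=8, p=137, q=1019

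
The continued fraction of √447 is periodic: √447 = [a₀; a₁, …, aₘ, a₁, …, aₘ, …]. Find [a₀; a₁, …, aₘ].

a₀ = ⌊√447⌋ = 21.
With m₀=0, d₀=1 and mₖ₊₁ = dₖaₖ − mₖ, dₖ₊₁ = (n − mₖ₊₁²)/dₖ, aₖ₊₁ = ⌊(a₀+mₖ₊₁)/dₖ₊₁⌋:
  k=1: m=21, d=6, a=7
  k=2: m=21, d=1, a=42
d=1 and a=2a₀=42 at k=2, so the next step gives (m, d) = (21, 6) again — its k=1 value — and the period has length 2.

[21; 7, 42]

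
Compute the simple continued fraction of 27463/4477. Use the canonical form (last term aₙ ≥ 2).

[6; 7, 2, 4, 2, 2, 1, 8]

27463 = 6*4477 + 601
4477 = 7*601 + 270
601 = 2*270 + 61
270 = 4*61 + 26
61 = 2*26 + 9
26 = 2*9 + 8
9 = 1*8 + 1
8 = 8*1 + 0  (stop)
So 27463/4477 = [6; 7, 2, 4, 2, 2, 1, 8].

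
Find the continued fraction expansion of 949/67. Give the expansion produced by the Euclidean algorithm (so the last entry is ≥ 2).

949 = 14×67 + 11
67 = 6×11 + 1
11 = 11×1 + 0  (stop)
So 949/67 = [14; 6, 11].

[14; 6, 11]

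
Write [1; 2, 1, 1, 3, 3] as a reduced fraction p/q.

Using pₖ = aₖpₖ₋₁ + pₖ₋₂ and qₖ = aₖqₖ₋₁ + qₖ₋₂:
  k=0: a=1, p=1, q=1
  k=1: a=2, p=3, q=2
  k=2: a=1, p=4, q=3
  k=3: a=1, p=7, q=5
  k=4: a=3, p=25, q=18
  k=5: a=3, p=82, q=59

82/59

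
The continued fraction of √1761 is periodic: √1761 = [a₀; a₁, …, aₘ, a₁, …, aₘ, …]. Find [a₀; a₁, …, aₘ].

a₀ = ⌊√1761⌋ = 41.
With m₀=0, d₀=1 and mₖ₊₁ = dₖaₖ − mₖ, dₖ₊₁ = (n − mₖ₊₁²)/dₖ, aₖ₊₁ = ⌊(a₀+mₖ₊₁)/dₖ₊₁⌋:
  k=1: m=41, d=80, a=1
  k=2: m=39, d=3, a=26
  k=3: m=39, d=80, a=1
  k=4: m=41, d=1, a=82
d=1 and a=2a₀=82 at k=4, so the next step gives (m, d) = (41, 80) again — its k=1 value — and the period has length 4.

[41; 1, 26, 1, 82]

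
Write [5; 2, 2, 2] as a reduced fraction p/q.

65/12

Using pₖ = aₖpₖ₋₁ + pₖ₋₂ and qₖ = aₖqₖ₋₁ + qₖ₋₂:
  k=0: a=5, p=5, q=1
  k=1: a=2, p=11, q=2
  k=2: a=2, p=27, q=5
  k=3: a=2, p=65, q=12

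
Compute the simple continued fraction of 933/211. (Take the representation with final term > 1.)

933 = 4*211 + 89
211 = 2*89 + 33
89 = 2*33 + 23
33 = 1*23 + 10
23 = 2*10 + 3
10 = 3*3 + 1
3 = 3*1 + 0  (stop)
So 933/211 = [4; 2, 2, 1, 2, 3, 3].

[4; 2, 2, 1, 2, 3, 3]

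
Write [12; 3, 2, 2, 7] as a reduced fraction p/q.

Using pₖ = aₖpₖ₋₁ + pₖ₋₂ and qₖ = aₖqₖ₋₁ + qₖ₋₂:
  k=0: a=12, p=12, q=1
  k=1: a=3, p=37, q=3
  k=2: a=2, p=86, q=7
  k=3: a=2, p=209, q=17
  k=4: a=7, p=1549, q=126

1549/126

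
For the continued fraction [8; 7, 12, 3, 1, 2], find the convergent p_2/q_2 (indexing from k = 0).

Using pₖ = aₖpₖ₋₁ + pₖ₋₂, qₖ = aₖqₖ₋₁ + qₖ₋₂ (with p₋₁=1, p₋₂=0, q₋₁=0, q₋₂=1):
  k=0: a=8, p=8, q=1
  k=1: a=7, p=57, q=7
  k=2: a=12, p=692, q=85

692/85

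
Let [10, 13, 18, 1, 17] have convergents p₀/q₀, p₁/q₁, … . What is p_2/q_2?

2368/235

Using pₖ = aₖpₖ₋₁ + pₖ₋₂, qₖ = aₖqₖ₋₁ + qₖ₋₂ (with p₋₁=1, p₋₂=0, q₋₁=0, q₋₂=1):
  k=0: a=10, p=10, q=1
  k=1: a=13, p=131, q=13
  k=2: a=18, p=2368, q=235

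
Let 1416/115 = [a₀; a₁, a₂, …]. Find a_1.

1416 = 12·115 + 36   →  a_0 = 12
115 = 3·36 + 7   →  a_1 = 3

3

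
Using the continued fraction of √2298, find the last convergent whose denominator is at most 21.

√2298 = [47; 1, 14, 1, 94, …] (period length 4).
Convergents:
  p_0/q_0 = 47/1
  p_1/q_1 = 48/1
  p_2/q_2 = 719/15
  p_3/q_3 = 767/16
  p_4/q_4 = 72817/1519
q_3 = 16 ≤ 21 < 1519 = q_4, so the answer is 767/16.

767/16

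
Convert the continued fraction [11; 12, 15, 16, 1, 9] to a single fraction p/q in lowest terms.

Fold from the inside: start with 9/1.
  1 + 1/9 = 10/9
  16 + 9/10 = 169/10
  15 + 10/169 = 2545/169
  12 + 169/2545 = 30709/2545
  11 + 2545/30709 = 340344/30709

340344/30709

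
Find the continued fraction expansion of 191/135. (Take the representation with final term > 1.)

191 = 1×135 + 56
135 = 2×56 + 23
56 = 2×23 + 10
23 = 2×10 + 3
10 = 3×3 + 1
3 = 3×1 + 0  (stop)
So 191/135 = [1; 2, 2, 2, 3, 3].

[1; 2, 2, 2, 3, 3]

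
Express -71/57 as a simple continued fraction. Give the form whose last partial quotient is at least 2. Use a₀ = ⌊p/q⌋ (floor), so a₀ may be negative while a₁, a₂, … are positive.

-71 = -2*57 + 43
57 = 1*43 + 14
43 = 3*14 + 1
14 = 14*1 + 0  (stop)
So -71/57 = [-2; 1, 3, 14].

[-2; 1, 3, 14]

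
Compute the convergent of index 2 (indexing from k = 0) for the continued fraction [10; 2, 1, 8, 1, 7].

31/3

Using pₖ = aₖpₖ₋₁ + pₖ₋₂, qₖ = aₖqₖ₋₁ + qₖ₋₂ (with p₋₁=1, p₋₂=0, q₋₁=0, q₋₂=1):
  k=0: a=10, p=10, q=1
  k=1: a=2, p=21, q=2
  k=2: a=1, p=31, q=3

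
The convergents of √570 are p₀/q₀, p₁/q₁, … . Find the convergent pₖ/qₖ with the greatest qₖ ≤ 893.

√570 = [23; 1, 6, 1, 46, …] (period length 4).
Convergents:
  p_0/q_0 = 23/1
  p_1/q_1 = 24/1
  p_2/q_2 = 167/7
  p_3/q_3 = 191/8
  p_4/q_4 = 8953/375
  p_5/q_5 = 9144/383
  p_6/q_6 = 63817/2673
q_5 = 383 ≤ 893 < 2673 = q_6, so the answer is 9144/383.

9144/383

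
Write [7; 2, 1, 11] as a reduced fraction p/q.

257/35

Fold from the inside: start with 11/1.
  1 + 1/11 = 12/11
  2 + 11/12 = 35/12
  7 + 12/35 = 257/35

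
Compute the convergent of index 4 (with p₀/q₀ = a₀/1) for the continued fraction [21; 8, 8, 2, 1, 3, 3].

Using pₖ = aₖpₖ₋₁ + pₖ₋₂, qₖ = aₖqₖ₋₁ + qₖ₋₂ (with p₋₁=1, p₋₂=0, q₋₁=0, q₋₂=1):
  k=0: a=21, p=21, q=1
  k=1: a=8, p=169, q=8
  k=2: a=8, p=1373, q=65
  k=3: a=2, p=2915, q=138
  k=4: a=1, p=4288, q=203

4288/203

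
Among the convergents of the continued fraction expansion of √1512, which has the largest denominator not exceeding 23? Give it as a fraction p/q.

√1512 = [38; 1, 7, 1, 1, 1, 7, 1, 76, …] (period length 8).
Convergents:
  p_0/q_0 = 38/1
  p_1/q_1 = 39/1
  p_2/q_2 = 311/8
  p_3/q_3 = 350/9
  p_4/q_4 = 661/17
  p_5/q_5 = 1011/26
q_4 = 17 ≤ 23 < 26 = q_5, so the answer is 661/17.

661/17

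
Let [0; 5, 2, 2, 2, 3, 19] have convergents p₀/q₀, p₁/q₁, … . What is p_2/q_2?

2/11

Using pₖ = aₖpₖ₋₁ + pₖ₋₂, qₖ = aₖqₖ₋₁ + qₖ₋₂ (with p₋₁=1, p₋₂=0, q₋₁=0, q₋₂=1):
  k=0: a=0, p=0, q=1
  k=1: a=5, p=1, q=5
  k=2: a=2, p=2, q=11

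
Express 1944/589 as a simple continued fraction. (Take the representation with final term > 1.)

[3; 3, 3, 19, 3]

1944 = 3×589 + 177
589 = 3×177 + 58
177 = 3×58 + 3
58 = 19×3 + 1
3 = 3×1 + 0  (stop)
So 1944/589 = [3; 3, 3, 19, 3].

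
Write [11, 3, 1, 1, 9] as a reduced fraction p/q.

756/67

Using pₖ = aₖpₖ₋₁ + pₖ₋₂ and qₖ = aₖqₖ₋₁ + qₖ₋₂:
  k=0: a=11, p=11, q=1
  k=1: a=3, p=34, q=3
  k=2: a=1, p=45, q=4
  k=3: a=1, p=79, q=7
  k=4: a=9, p=756, q=67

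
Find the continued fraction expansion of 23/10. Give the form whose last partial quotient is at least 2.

23 = 2*10 + 3
10 = 3*3 + 1
3 = 3*1 + 0  (stop)
So 23/10 = [2; 3, 3].

[2; 3, 3]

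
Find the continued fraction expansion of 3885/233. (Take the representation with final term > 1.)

[16; 1, 2, 15, 5]

3885 = 16×233 + 157
233 = 1×157 + 76
157 = 2×76 + 5
76 = 15×5 + 1
5 = 5×1 + 0  (stop)
So 3885/233 = [16; 1, 2, 15, 5].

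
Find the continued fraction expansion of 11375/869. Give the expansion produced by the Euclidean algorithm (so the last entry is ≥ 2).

[13; 11, 7, 11]

11375 = 13*869 + 78
869 = 11*78 + 11
78 = 7*11 + 1
11 = 11*1 + 0  (stop)
So 11375/869 = [13; 11, 7, 11].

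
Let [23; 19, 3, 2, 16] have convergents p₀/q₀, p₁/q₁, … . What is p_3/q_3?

3112/135

Using pₖ = aₖpₖ₋₁ + pₖ₋₂, qₖ = aₖqₖ₋₁ + qₖ₋₂ (with p₋₁=1, p₋₂=0, q₋₁=0, q₋₂=1):
  k=0: a=23, p=23, q=1
  k=1: a=19, p=438, q=19
  k=2: a=3, p=1337, q=58
  k=3: a=2, p=3112, q=135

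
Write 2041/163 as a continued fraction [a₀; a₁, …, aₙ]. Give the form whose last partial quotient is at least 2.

2041 = 12*163 + 85
163 = 1*85 + 78
85 = 1*78 + 7
78 = 11*7 + 1
7 = 7*1 + 0  (stop)
So 2041/163 = [12; 1, 1, 11, 7].

[12; 1, 1, 11, 7]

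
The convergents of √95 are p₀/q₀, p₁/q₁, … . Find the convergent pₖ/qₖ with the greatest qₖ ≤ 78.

731/75

√95 = [9; 1, 2, 1, 18, …] (period length 4).
Convergents:
  p_0/q_0 = 9/1
  p_1/q_1 = 10/1
  p_2/q_2 = 29/3
  p_3/q_3 = 39/4
  p_4/q_4 = 731/75
  p_5/q_5 = 770/79
q_4 = 75 ≤ 78 < 79 = q_5, so the answer is 731/75.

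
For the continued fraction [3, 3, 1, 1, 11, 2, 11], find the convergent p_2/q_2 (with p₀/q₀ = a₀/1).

Using pₖ = aₖpₖ₋₁ + pₖ₋₂, qₖ = aₖqₖ₋₁ + qₖ₋₂ (with p₋₁=1, p₋₂=0, q₋₁=0, q₋₂=1):
  k=0: a=3, p=3, q=1
  k=1: a=3, p=10, q=3
  k=2: a=1, p=13, q=4

13/4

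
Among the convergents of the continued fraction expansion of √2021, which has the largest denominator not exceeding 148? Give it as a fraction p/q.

√2021 = [44; 1, 21, 2, 21, 1, 88, …] (period length 6).
Convergents:
  p_0/q_0 = 44/1
  p_1/q_1 = 45/1
  p_2/q_2 = 989/22
  p_3/q_3 = 2023/45
  p_4/q_4 = 43472/967
q_3 = 45 ≤ 148 < 967 = q_4, so the answer is 2023/45.

2023/45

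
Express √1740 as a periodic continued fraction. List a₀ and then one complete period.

a₀ = ⌊√1740⌋ = 41.
With m₀=0, d₀=1 and mₖ₊₁ = dₖaₖ − mₖ, dₖ₊₁ = (n − mₖ₊₁²)/dₖ, aₖ₊₁ = ⌊(a₀+mₖ₊₁)/dₖ₊₁⌋:
  k=1: m=41, d=59, a=1
  k=2: m=18, d=24, a=2
  k=3: m=30, d=35, a=2
  k=4: m=40, d=4, a=20
  k=5: m=40, d=35, a=2
  k=6: m=30, d=24, a=2
  k=7: m=18, d=59, a=1
  k=8: m=41, d=1, a=82
d=1 and a=2a₀=82 at k=8, so the next step gives (m, d) = (41, 59) again — its k=1 value — and the period has length 8.

[41; 1, 2, 2, 20, 2, 2, 1, 82]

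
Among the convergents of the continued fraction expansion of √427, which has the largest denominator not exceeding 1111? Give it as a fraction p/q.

√427 = [20; 1, 1, 1, 40, …] (period length 4).
Convergents:
  p_0/q_0 = 20/1
  p_1/q_1 = 21/1
  p_2/q_2 = 41/2
  p_3/q_3 = 62/3
  p_4/q_4 = 2521/122
  p_5/q_5 = 2583/125
  p_6/q_6 = 5104/247
  p_7/q_7 = 7687/372
  p_8/q_8 = 312584/15127
q_7 = 372 ≤ 1111 < 15127 = q_8, so the answer is 7687/372.

7687/372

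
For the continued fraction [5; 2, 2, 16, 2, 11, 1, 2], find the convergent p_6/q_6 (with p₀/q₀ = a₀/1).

11399/2110

Using pₖ = aₖpₖ₋₁ + pₖ₋₂, qₖ = aₖqₖ₋₁ + qₖ₋₂ (with p₋₁=1, p₋₂=0, q₋₁=0, q₋₂=1):
  k=0: a=5, p=5, q=1
  k=1: a=2, p=11, q=2
  k=2: a=2, p=27, q=5
  k=3: a=16, p=443, q=82
  k=4: a=2, p=913, q=169
  k=5: a=11, p=10486, q=1941
  k=6: a=1, p=11399, q=2110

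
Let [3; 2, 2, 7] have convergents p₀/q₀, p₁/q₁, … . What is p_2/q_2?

17/5

Using pₖ = aₖpₖ₋₁ + pₖ₋₂, qₖ = aₖqₖ₋₁ + qₖ₋₂ (with p₋₁=1, p₋₂=0, q₋₁=0, q₋₂=1):
  k=0: a=3, p=3, q=1
  k=1: a=2, p=7, q=2
  k=2: a=2, p=17, q=5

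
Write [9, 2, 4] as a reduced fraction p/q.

Fold from the inside: start with 4/1.
  2 + 1/4 = 9/4
  9 + 4/9 = 85/9

85/9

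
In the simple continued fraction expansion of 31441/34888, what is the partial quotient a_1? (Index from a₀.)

1

31441 = 0·34888 + 31441   →  a_0 = 0
34888 = 1·31441 + 3447   →  a_1 = 1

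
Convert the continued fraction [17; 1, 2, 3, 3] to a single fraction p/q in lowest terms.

Fold from the inside: start with 3/1.
  3 + 1/3 = 10/3
  2 + 3/10 = 23/10
  1 + 10/23 = 33/23
  17 + 23/33 = 584/33

584/33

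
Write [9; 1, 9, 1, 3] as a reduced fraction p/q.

426/43

Using pₖ = aₖpₖ₋₁ + pₖ₋₂ and qₖ = aₖqₖ₋₁ + qₖ₋₂:
  k=0: a=9, p=9, q=1
  k=1: a=1, p=10, q=1
  k=2: a=9, p=99, q=10
  k=3: a=1, p=109, q=11
  k=4: a=3, p=426, q=43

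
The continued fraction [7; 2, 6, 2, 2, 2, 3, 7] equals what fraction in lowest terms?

Fold from the inside: start with 7/1.
  3 + 1/7 = 22/7
  2 + 7/22 = 51/22
  2 + 22/51 = 124/51
  2 + 51/124 = 299/124
  6 + 124/299 = 1918/299
  2 + 299/1918 = 4135/1918
  7 + 1918/4135 = 30863/4135

30863/4135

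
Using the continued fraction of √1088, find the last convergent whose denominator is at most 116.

2177/66

√1088 = [32; 1, 64, …] (period length 2).
Convergents:
  p_0/q_0 = 32/1
  p_1/q_1 = 33/1
  p_2/q_2 = 2144/65
  p_3/q_3 = 2177/66
  p_4/q_4 = 141472/4289
q_3 = 66 ≤ 116 < 4289 = q_4, so the answer is 2177/66.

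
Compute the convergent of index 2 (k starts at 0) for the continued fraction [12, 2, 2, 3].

62/5

Using pₖ = aₖpₖ₋₁ + pₖ₋₂, qₖ = aₖqₖ₋₁ + qₖ₋₂ (with p₋₁=1, p₋₂=0, q₋₁=0, q₋₂=1):
  k=0: a=12, p=12, q=1
  k=1: a=2, p=25, q=2
  k=2: a=2, p=62, q=5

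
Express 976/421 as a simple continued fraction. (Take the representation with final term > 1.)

976 = 2*421 + 134
421 = 3*134 + 19
134 = 7*19 + 1
19 = 19*1 + 0  (stop)
So 976/421 = [2; 3, 7, 19].

[2; 3, 7, 19]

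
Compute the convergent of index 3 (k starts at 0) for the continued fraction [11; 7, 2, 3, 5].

Using pₖ = aₖpₖ₋₁ + pₖ₋₂, qₖ = aₖqₖ₋₁ + qₖ₋₂ (with p₋₁=1, p₋₂=0, q₋₁=0, q₋₂=1):
  k=0: a=11, p=11, q=1
  k=1: a=7, p=78, q=7
  k=2: a=2, p=167, q=15
  k=3: a=3, p=579, q=52

579/52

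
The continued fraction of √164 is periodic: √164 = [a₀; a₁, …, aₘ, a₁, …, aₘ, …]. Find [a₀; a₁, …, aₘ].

a₀ = ⌊√164⌋ = 12.
With m₀=0, d₀=1 and mₖ₊₁ = dₖaₖ − mₖ, dₖ₊₁ = (n − mₖ₊₁²)/dₖ, aₖ₊₁ = ⌊(a₀+mₖ₊₁)/dₖ₊₁⌋:
  k=1: m=12, d=20, a=1
  k=2: m=8, d=5, a=4
  k=3: m=12, d=4, a=6
  k=4: m=12, d=5, a=4
  k=5: m=8, d=20, a=1
  k=6: m=12, d=1, a=24
d=1 and a=2a₀=24 at k=6, so the next step gives (m, d) = (12, 20) again — its k=1 value — and the period has length 6.

[12; 1, 4, 6, 4, 1, 24]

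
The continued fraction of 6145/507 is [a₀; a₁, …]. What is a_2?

3

6145 = 12·507 + 61   →  a_0 = 12
507 = 8·61 + 19   →  a_1 = 8
61 = 3·19 + 4   →  a_2 = 3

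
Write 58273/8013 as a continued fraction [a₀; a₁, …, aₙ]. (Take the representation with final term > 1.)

58273 = 7×8013 + 2182
8013 = 3×2182 + 1467
2182 = 1×1467 + 715
1467 = 2×715 + 37
715 = 19×37 + 12
37 = 3×12 + 1
12 = 12×1 + 0  (stop)
So 58273/8013 = [7; 3, 1, 2, 19, 3, 12].

[7; 3, 1, 2, 19, 3, 12]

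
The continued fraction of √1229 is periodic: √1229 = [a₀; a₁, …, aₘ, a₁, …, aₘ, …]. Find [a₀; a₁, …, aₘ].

[35; 17, 1, 1, 17, 70]

a₀ = ⌊√1229⌋ = 35.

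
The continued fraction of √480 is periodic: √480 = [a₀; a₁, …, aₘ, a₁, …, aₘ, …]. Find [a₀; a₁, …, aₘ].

a₀ = ⌊√480⌋ = 21.

[21; 1, 9, 1, 42]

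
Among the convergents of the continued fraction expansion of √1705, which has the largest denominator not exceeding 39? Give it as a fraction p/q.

991/24

√1705 = [41; 3, 2, 3, 82, …] (period length 4).
Convergents:
  p_0/q_0 = 41/1
  p_1/q_1 = 124/3
  p_2/q_2 = 289/7
  p_3/q_3 = 991/24
  p_4/q_4 = 81551/1975
q_3 = 24 ≤ 39 < 1975 = q_4, so the answer is 991/24.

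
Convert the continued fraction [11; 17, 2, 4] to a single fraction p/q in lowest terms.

Fold from the inside: start with 4/1.
  2 + 1/4 = 9/4
  17 + 4/9 = 157/9
  11 + 9/157 = 1736/157

1736/157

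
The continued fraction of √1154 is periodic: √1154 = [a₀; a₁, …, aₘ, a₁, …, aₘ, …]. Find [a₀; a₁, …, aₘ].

[33; 1, 32, 1, 66]

a₀ = ⌊√1154⌋ = 33.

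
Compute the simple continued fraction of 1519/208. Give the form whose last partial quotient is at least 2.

[7; 3, 3, 3, 6]

1519 = 7·208 + 63
208 = 3·63 + 19
63 = 3·19 + 6
19 = 3·6 + 1
6 = 6·1 + 0  (stop)
So 1519/208 = [7; 3, 3, 3, 6].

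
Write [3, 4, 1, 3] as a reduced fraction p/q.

61/19

Using pₖ = aₖpₖ₋₁ + pₖ₋₂ and qₖ = aₖqₖ₋₁ + qₖ₋₂:
  k=0: a=3, p=3, q=1
  k=1: a=4, p=13, q=4
  k=2: a=1, p=16, q=5
  k=3: a=3, p=61, q=19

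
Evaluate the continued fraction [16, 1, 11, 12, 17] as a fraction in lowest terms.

41904/2477

Fold from the inside: start with 17/1.
  12 + 1/17 = 205/17
  11 + 17/205 = 2272/205
  1 + 205/2272 = 2477/2272
  16 + 2272/2477 = 41904/2477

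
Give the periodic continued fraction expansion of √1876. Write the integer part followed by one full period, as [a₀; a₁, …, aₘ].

a₀ = ⌊√1876⌋ = 43.
With m₀=0, d₀=1 and mₖ₊₁ = dₖaₖ − mₖ, dₖ₊₁ = (n − mₖ₊₁²)/dₖ, aₖ₊₁ = ⌊(a₀+mₖ₊₁)/dₖ₊₁⌋:
  k=1: m=43, d=27, a=3
  k=2: m=38, d=16, a=5
  k=3: m=42, d=7, a=12
  k=4: m=42, d=16, a=5
  k=5: m=38, d=27, a=3
  k=6: m=43, d=1, a=86
d=1 and a=2a₀=86 at k=6, so the next step gives (m, d) = (43, 27) again — its k=1 value — and the period has length 6.

[43; 3, 5, 12, 5, 3, 86]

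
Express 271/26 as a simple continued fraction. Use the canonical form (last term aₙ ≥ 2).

[10; 2, 2, 1, 3]

271 = 10×26 + 11
26 = 2×11 + 4
11 = 2×4 + 3
4 = 1×3 + 1
3 = 3×1 + 0  (stop)
So 271/26 = [10; 2, 2, 1, 3].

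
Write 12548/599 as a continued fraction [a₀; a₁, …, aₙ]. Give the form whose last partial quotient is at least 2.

[20; 1, 18, 3, 10]

12548 = 20*599 + 568
599 = 1*568 + 31
568 = 18*31 + 10
31 = 3*10 + 1
10 = 10*1 + 0  (stop)
So 12548/599 = [20; 1, 18, 3, 10].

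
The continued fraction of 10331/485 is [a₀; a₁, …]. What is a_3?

10331 = 21·485 + 146   →  a_0 = 21
485 = 3·146 + 47   →  a_1 = 3
146 = 3·47 + 5   →  a_2 = 3
47 = 9·5 + 2   →  a_3 = 9

9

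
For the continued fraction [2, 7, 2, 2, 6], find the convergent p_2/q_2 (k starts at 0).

Using pₖ = aₖpₖ₋₁ + pₖ₋₂, qₖ = aₖqₖ₋₁ + qₖ₋₂ (with p₋₁=1, p₋₂=0, q₋₁=0, q₋₂=1):
  k=0: a=2, p=2, q=1
  k=1: a=7, p=15, q=7
  k=2: a=2, p=32, q=15

32/15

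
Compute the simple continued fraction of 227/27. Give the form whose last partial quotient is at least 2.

[8; 2, 2, 5]

227 = 8·27 + 11
27 = 2·11 + 5
11 = 2·5 + 1
5 = 5·1 + 0  (stop)
So 227/27 = [8; 2, 2, 5].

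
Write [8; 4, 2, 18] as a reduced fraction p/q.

1365/166

Fold from the inside: start with 18/1.
  2 + 1/18 = 37/18
  4 + 18/37 = 166/37
  8 + 37/166 = 1365/166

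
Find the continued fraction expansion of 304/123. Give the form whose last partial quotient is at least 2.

304 = 2*123 + 58
123 = 2*58 + 7
58 = 8*7 + 2
7 = 3*2 + 1
2 = 2*1 + 0  (stop)
So 304/123 = [2; 2, 8, 3, 2].

[2; 2, 8, 3, 2]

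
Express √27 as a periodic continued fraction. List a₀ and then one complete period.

[5; 5, 10]

a₀ = ⌊√27⌋ = 5.
With m₀=0, d₀=1 and mₖ₊₁ = dₖaₖ − mₖ, dₖ₊₁ = (n − mₖ₊₁²)/dₖ, aₖ₊₁ = ⌊(a₀+mₖ₊₁)/dₖ₊₁⌋:
  k=1: m=5, d=2, a=5
  k=2: m=5, d=1, a=10
d=1 and a=2a₀=10 at k=2, so the next step gives (m, d) = (5, 2) again — its k=1 value — and the period has length 2.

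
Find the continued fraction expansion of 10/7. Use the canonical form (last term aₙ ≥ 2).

10 = 1*7 + 3
7 = 2*3 + 1
3 = 3*1 + 0  (stop)
So 10/7 = [1; 2, 3].

[1; 2, 3]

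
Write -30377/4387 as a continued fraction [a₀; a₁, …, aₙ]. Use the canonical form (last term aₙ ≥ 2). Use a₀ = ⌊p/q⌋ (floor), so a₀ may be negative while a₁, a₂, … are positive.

-30377 = -7*4387 + 332
4387 = 13*332 + 71
332 = 4*71 + 48
71 = 1*48 + 23
48 = 2*23 + 2
23 = 11*2 + 1
2 = 2*1 + 0  (stop)
So -30377/4387 = [-7; 13, 4, 1, 2, 11, 2].

[-7; 13, 4, 1, 2, 11, 2]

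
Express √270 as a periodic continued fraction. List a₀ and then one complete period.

a₀ = ⌊√270⌋ = 16.

[16; 2, 3, 6, 3, 2, 32]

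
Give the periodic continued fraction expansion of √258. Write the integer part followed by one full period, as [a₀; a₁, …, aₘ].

a₀ = ⌊√258⌋ = 16.
With m₀=0, d₀=1 and mₖ₊₁ = dₖaₖ − mₖ, dₖ₊₁ = (n − mₖ₊₁²)/dₖ, aₖ₊₁ = ⌊(a₀+mₖ₊₁)/dₖ₊₁⌋:
  k=1: m=16, d=2, a=16
  k=2: m=16, d=1, a=32
d=1 and a=2a₀=32 at k=2, so the next step gives (m, d) = (16, 2) again — its k=1 value — and the period has length 2.

[16; 16, 32]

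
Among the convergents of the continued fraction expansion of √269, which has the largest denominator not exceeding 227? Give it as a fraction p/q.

2657/162

√269 = [16; 2, 2, 32, …] (period length 3).
Convergents:
  p_0/q_0 = 16/1
  p_1/q_1 = 33/2
  p_2/q_2 = 82/5
  p_3/q_3 = 2657/162
  p_4/q_4 = 5396/329
q_3 = 162 ≤ 227 < 329 = q_4, so the answer is 2657/162.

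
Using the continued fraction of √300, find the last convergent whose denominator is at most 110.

√300 = [17; 3, 8, 3, 34, …] (period length 4).
Convergents:
  p_0/q_0 = 17/1
  p_1/q_1 = 52/3
  p_2/q_2 = 433/25
  p_3/q_3 = 1351/78
  p_4/q_4 = 46367/2677
q_3 = 78 ≤ 110 < 2677 = q_4, so the answer is 1351/78.

1351/78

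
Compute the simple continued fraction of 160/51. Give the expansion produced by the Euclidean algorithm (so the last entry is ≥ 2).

160 = 3·51 + 7
51 = 7·7 + 2
7 = 3·2 + 1
2 = 2·1 + 0  (stop)
So 160/51 = [3; 7, 3, 2].

[3; 7, 3, 2]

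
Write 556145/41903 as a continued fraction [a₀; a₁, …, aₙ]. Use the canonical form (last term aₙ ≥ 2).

[13; 3, 1, 2, 15, 3, 5, 15]

556145 = 13×41903 + 11406
41903 = 3×11406 + 7685
11406 = 1×7685 + 3721
7685 = 2×3721 + 243
3721 = 15×243 + 76
243 = 3×76 + 15
76 = 5×15 + 1
15 = 15×1 + 0  (stop)
So 556145/41903 = [13; 3, 1, 2, 15, 3, 5, 15].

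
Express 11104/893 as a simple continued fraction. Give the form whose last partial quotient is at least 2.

[12; 2, 3, 3, 6, 6]

11104 = 12×893 + 388
893 = 2×388 + 117
388 = 3×117 + 37
117 = 3×37 + 6
37 = 6×6 + 1
6 = 6×1 + 0  (stop)
So 11104/893 = [12; 2, 3, 3, 6, 6].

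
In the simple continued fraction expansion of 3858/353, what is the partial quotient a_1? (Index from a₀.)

1

3858 = 10·353 + 328   →  a_0 = 10
353 = 1·328 + 25   →  a_1 = 1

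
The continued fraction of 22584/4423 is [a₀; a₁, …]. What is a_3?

3

22584 = 5·4423 + 469   →  a_0 = 5
4423 = 9·469 + 202   →  a_1 = 9
469 = 2·202 + 65   →  a_2 = 2
202 = 3·65 + 7   →  a_3 = 3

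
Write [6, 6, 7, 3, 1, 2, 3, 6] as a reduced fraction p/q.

Fold from the inside: start with 6/1.
  3 + 1/6 = 19/6
  2 + 6/19 = 44/19
  1 + 19/44 = 63/44
  3 + 44/63 = 233/63
  7 + 63/233 = 1694/233
  6 + 233/1694 = 10397/1694
  6 + 1694/10397 = 64076/10397

64076/10397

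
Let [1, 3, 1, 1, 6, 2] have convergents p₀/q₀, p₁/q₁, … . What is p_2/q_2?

5/4

Using pₖ = aₖpₖ₋₁ + pₖ₋₂, qₖ = aₖqₖ₋₁ + qₖ₋₂ (with p₋₁=1, p₋₂=0, q₋₁=0, q₋₂=1):
  k=0: a=1, p=1, q=1
  k=1: a=3, p=4, q=3
  k=2: a=1, p=5, q=4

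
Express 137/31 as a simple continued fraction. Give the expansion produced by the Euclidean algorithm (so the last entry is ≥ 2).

[4; 2, 2, 1, 1, 2]

137 = 4*31 + 13
31 = 2*13 + 5
13 = 2*5 + 3
5 = 1*3 + 2
3 = 1*2 + 1
2 = 2*1 + 0  (stop)
So 137/31 = [4; 2, 2, 1, 1, 2].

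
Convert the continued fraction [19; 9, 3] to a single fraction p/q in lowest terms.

Using pₖ = aₖpₖ₋₁ + pₖ₋₂ and qₖ = aₖqₖ₋₁ + qₖ₋₂:
  k=0: a=19, p=19, q=1
  k=1: a=9, p=172, q=9
  k=2: a=3, p=535, q=28

535/28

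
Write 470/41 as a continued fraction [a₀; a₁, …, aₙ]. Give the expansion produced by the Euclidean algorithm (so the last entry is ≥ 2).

470 = 11*41 + 19
41 = 2*19 + 3
19 = 6*3 + 1
3 = 3*1 + 0  (stop)
So 470/41 = [11; 2, 6, 3].

[11; 2, 6, 3]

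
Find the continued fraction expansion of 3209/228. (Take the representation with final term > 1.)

[14; 13, 2, 2, 3]

3209 = 14*228 + 17
228 = 13*17 + 7
17 = 2*7 + 3
7 = 2*3 + 1
3 = 3*1 + 0  (stop)
So 3209/228 = [14; 13, 2, 2, 3].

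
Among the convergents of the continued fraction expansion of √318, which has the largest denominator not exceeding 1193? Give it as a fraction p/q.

19063/1069

√318 = [17; 1, 4, 1, 34, …] (period length 4).
Convergents:
  p_0/q_0 = 17/1
  p_1/q_1 = 18/1
  p_2/q_2 = 89/5
  p_3/q_3 = 107/6
  p_4/q_4 = 3727/209
  p_5/q_5 = 3834/215
  p_6/q_6 = 19063/1069
  p_7/q_7 = 22897/1284
q_6 = 1069 ≤ 1193 < 1284 = q_7, so the answer is 19063/1069.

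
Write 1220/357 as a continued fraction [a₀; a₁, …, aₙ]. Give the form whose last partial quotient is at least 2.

[3; 2, 2, 1, 1, 9, 3]

1220 = 3×357 + 149
357 = 2×149 + 59
149 = 2×59 + 31
59 = 1×31 + 28
31 = 1×28 + 3
28 = 9×3 + 1
3 = 3×1 + 0  (stop)
So 1220/357 = [3; 2, 2, 1, 1, 9, 3].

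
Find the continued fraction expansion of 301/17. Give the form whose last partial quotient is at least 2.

[17; 1, 2, 2, 2]

301 = 17×17 + 12
17 = 1×12 + 5
12 = 2×5 + 2
5 = 2×2 + 1
2 = 2×1 + 0  (stop)
So 301/17 = [17; 1, 2, 2, 2].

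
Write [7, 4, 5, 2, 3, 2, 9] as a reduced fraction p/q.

24866/3435

Using pₖ = aₖpₖ₋₁ + pₖ₋₂ and qₖ = aₖqₖ₋₁ + qₖ₋₂:
  k=0: a=7, p=7, q=1
  k=1: a=4, p=29, q=4
  k=2: a=5, p=152, q=21
  k=3: a=2, p=333, q=46
  k=4: a=3, p=1151, q=159
  k=5: a=2, p=2635, q=364
  k=6: a=9, p=24866, q=3435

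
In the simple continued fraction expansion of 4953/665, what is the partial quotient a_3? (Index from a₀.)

3

4953 = 7·665 + 298   →  a_0 = 7
665 = 2·298 + 69   →  a_1 = 2
298 = 4·69 + 22   →  a_2 = 4
69 = 3·22 + 3   →  a_3 = 3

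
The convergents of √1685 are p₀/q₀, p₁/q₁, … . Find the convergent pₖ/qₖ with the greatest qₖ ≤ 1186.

√1685 = [41; 20, 1, 1, 20, 82, …] (period length 5).
Convergents:
  p_0/q_0 = 41/1
  p_1/q_1 = 821/20
  p_2/q_2 = 862/21
  p_3/q_3 = 1683/41
  p_4/q_4 = 34522/841
  p_5/q_5 = 2832487/69003
q_4 = 841 ≤ 1186 < 69003 = q_5, so the answer is 34522/841.

34522/841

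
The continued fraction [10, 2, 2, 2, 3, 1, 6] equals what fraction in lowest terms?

3739/359

Using pₖ = aₖpₖ₋₁ + pₖ₋₂ and qₖ = aₖqₖ₋₁ + qₖ₋₂:
  k=0: a=10, p=10, q=1
  k=1: a=2, p=21, q=2
  k=2: a=2, p=52, q=5
  k=3: a=2, p=125, q=12
  k=4: a=3, p=427, q=41
  k=5: a=1, p=552, q=53
  k=6: a=6, p=3739, q=359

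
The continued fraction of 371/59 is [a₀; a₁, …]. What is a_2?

371 = 6·59 + 17   →  a_0 = 6
59 = 3·17 + 8   →  a_1 = 3
17 = 2·8 + 1   →  a_2 = 2

2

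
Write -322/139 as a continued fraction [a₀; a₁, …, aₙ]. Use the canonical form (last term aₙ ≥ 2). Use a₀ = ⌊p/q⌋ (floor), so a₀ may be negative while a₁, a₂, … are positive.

-322 = -3*139 + 95
139 = 1*95 + 44
95 = 2*44 + 7
44 = 6*7 + 2
7 = 3*2 + 1
2 = 2*1 + 0  (stop)
So -322/139 = [-3; 1, 2, 6, 3, 2].

[-3; 1, 2, 6, 3, 2]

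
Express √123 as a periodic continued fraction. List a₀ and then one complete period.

a₀ = ⌊√123⌋ = 11.
With m₀=0, d₀=1 and mₖ₊₁ = dₖaₖ − mₖ, dₖ₊₁ = (n − mₖ₊₁²)/dₖ, aₖ₊₁ = ⌊(a₀+mₖ₊₁)/dₖ₊₁⌋:
  k=1: m=11, d=2, a=11
  k=2: m=11, d=1, a=22
d=1 and a=2a₀=22 at k=2, so the next step gives (m, d) = (11, 2) again — its k=1 value — and the period has length 2.

[11; 11, 22]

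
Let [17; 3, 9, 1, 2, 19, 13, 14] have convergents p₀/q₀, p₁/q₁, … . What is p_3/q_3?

537/31

Using pₖ = aₖpₖ₋₁ + pₖ₋₂, qₖ = aₖqₖ₋₁ + qₖ₋₂ (with p₋₁=1, p₋₂=0, q₋₁=0, q₋₂=1):
  k=0: a=17, p=17, q=1
  k=1: a=3, p=52, q=3
  k=2: a=9, p=485, q=28
  k=3: a=1, p=537, q=31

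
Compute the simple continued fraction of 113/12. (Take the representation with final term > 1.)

113 = 9*12 + 5
12 = 2*5 + 2
5 = 2*2 + 1
2 = 2*1 + 0  (stop)
So 113/12 = [9; 2, 2, 2].

[9; 2, 2, 2]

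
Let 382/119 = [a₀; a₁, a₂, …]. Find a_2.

382 = 3·119 + 25   →  a_0 = 3
119 = 4·25 + 19   →  a_1 = 4
25 = 1·19 + 6   →  a_2 = 1

1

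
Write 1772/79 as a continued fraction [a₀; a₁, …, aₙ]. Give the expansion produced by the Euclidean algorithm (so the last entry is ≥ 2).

1772 = 22·79 + 34
79 = 2·34 + 11
34 = 3·11 + 1
11 = 11·1 + 0  (stop)
So 1772/79 = [22; 2, 3, 11].

[22; 2, 3, 11]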